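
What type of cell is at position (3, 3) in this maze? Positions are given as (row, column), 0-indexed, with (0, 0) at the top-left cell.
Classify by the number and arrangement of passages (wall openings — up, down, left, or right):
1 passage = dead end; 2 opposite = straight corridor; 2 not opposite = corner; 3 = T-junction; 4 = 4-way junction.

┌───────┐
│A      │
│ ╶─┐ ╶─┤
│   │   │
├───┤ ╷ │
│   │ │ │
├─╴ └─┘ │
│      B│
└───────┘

Checking cell at (3, 3):
Number of passages: 2
Cell type: corner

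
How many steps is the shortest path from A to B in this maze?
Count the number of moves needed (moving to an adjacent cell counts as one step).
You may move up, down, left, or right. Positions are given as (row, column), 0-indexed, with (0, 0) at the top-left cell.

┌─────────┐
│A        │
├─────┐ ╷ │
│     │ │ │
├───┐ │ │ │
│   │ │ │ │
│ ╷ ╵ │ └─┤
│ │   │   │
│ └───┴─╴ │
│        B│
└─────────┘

Using BFS to find shortest path:
Start: (0, 0), End: (4, 4)
Path found:
(0,0) → (0,1) → (0,2) → (0,3) → (1,3) → (2,3) → (3,3) → (3,4) → (4,4)
Number of steps: 8

Solution:

┌─────────┐
│A → → ↓  │
├─────┐ ╷ │
│     │↓│ │
├───┐ │ │ │
│   │ │↓│ │
│ ╷ ╵ │ └─┤
│ │   │↳ ↓│
│ └───┴─╴ │
│        B│
└─────────┘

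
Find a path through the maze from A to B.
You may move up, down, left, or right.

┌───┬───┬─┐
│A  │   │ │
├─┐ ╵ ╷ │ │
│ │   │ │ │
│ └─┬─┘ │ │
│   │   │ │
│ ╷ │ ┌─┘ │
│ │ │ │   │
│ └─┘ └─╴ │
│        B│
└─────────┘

Finding the shortest path through the maze:
Path length: 12 steps
Directions: right → down → right → up → right → down → down → left → down → down → right → right

Solution:

┌───┬───┬─┐
│A ↓│↱ ↓│ │
├─┐ ╵ ╷ │ │
│ │↳ ↑│↓│ │
│ └─┬─┘ │ │
│   │↓ ↲│ │
│ ╷ │ ┌─┘ │
│ │ │↓│   │
│ └─┘ └─╴ │
│    ↳ → B│
└─────────┘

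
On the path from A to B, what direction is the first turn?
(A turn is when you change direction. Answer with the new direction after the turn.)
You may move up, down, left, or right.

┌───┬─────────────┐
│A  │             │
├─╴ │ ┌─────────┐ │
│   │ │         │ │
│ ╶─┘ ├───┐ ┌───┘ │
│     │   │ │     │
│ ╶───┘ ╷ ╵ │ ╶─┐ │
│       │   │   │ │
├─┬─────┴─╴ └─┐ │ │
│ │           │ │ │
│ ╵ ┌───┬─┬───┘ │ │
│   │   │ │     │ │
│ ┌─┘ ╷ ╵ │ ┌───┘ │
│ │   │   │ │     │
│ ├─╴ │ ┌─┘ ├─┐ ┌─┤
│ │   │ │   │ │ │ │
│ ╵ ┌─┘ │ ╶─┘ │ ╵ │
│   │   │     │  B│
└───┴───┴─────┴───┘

Directions: right, down, left, down, right, right, up, up, right, right, right, right, right, right, down, down, down, down, down, down, left, down, down, right
First turn direction: down

Solution:

┌───┬─────────────┐
│A ↓│↱ → → → → → ↓│
├─╴ │ ┌─────────┐ │
│↓ ↲│↑│         │↓│
│ ╶─┘ ├───┐ ┌───┘ │
│↳ → ↑│   │ │    ↓│
│ ╶───┘ ╷ ╵ │ ╶─┐ │
│       │   │   │↓│
├─┬─────┴─╴ └─┐ │ │
│ │           │ │↓│
│ ╵ ┌───┬─┬───┘ │ │
│   │   │ │     │↓│
│ ┌─┘ ╷ ╵ │ ┌───┘ │
│ │   │   │ │  ↓ ↲│
│ ├─╴ │ ┌─┘ ├─┐ ┌─┤
│ │   │ │   │ │↓│ │
│ ╵ ┌─┘ │ ╶─┘ │ ╵ │
│   │   │     │↳ B│
└───┴───┴─────┴───┘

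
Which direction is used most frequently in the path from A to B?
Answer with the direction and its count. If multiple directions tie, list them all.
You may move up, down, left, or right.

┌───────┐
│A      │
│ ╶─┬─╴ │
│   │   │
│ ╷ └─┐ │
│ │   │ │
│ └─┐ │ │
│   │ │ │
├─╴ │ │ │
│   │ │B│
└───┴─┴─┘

Directions: right, right, right, down, down, down, down
Counts: {'right': 3, 'down': 4}
Most common: down (4 times)

Solution:

┌───────┐
│A → → ↓│
│ ╶─┬─╴ │
│   │  ↓│
│ ╷ └─┐ │
│ │   │↓│
│ └─┐ │ │
│   │ │↓│
├─╴ │ │ │
│   │ │B│
└───┴─┴─┘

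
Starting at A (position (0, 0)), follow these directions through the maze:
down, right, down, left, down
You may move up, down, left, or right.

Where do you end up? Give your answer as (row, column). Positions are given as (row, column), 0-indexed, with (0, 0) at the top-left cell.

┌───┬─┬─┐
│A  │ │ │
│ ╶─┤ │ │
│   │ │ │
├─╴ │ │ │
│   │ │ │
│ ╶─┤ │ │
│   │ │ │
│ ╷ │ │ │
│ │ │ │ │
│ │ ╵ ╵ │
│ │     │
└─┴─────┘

Following directions step by step:
Start: (0, 0)
  down: (0, 0) → (1, 0)
  right: (1, 0) → (1, 1)
  down: (1, 1) → (2, 1)
  left: (2, 1) → (2, 0)
  down: (2, 0) → (3, 0)
Final position: (3, 0)

Path taken:

┌───┬─┬─┐
│A  │ │ │
│ ╶─┤ │ │
│↳ ↓│ │ │
├─╴ │ │ │
│↓ ↲│ │ │
│ ╶─┤ │ │
│B  │ │ │
│ ╷ │ │ │
│ │ │ │ │
│ │ ╵ ╵ │
│ │     │
└─┴─────┘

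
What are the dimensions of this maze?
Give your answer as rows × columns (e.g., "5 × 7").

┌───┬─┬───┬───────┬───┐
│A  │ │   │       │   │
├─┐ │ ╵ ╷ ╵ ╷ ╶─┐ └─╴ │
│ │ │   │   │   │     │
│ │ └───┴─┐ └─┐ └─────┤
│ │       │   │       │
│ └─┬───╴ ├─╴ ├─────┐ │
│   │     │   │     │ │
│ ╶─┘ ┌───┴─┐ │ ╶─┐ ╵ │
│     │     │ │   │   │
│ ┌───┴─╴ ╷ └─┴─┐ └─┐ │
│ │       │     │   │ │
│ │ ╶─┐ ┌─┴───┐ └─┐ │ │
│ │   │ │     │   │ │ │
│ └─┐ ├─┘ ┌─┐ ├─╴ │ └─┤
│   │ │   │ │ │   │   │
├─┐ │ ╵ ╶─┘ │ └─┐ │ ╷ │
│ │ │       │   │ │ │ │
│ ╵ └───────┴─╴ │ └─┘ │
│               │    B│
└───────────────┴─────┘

Counting the maze dimensions:
Rows (vertical): 10
Columns (horizontal): 11
Dimensions: 10 × 11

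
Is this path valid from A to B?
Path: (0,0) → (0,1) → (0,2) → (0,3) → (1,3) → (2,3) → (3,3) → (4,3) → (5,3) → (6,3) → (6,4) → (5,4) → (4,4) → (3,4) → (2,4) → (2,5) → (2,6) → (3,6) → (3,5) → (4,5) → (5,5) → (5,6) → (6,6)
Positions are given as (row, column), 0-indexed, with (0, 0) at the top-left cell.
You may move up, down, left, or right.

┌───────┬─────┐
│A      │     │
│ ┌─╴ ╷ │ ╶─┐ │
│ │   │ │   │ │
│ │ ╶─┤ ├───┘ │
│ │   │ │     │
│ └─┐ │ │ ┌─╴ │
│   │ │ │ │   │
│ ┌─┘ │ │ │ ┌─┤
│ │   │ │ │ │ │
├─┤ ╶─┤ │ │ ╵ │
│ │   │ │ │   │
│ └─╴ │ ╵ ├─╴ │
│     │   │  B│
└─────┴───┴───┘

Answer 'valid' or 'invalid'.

Checking path validity:
Result: All consecutive moves are passable.

valid

Correct solution:

┌───────┬─────┐
│A → → ↓│     │
│ ┌─╴ ╷ │ ╶─┐ │
│ │   │↓│   │ │
│ │ ╶─┤ ├───┘ │
│ │   │↓│↱ → ↓│
│ └─┐ │ │ ┌─╴ │
│   │ │↓│↑│↓ ↲│
│ ┌─┘ │ │ │ ┌─┤
│ │   │↓│↑│↓│ │
├─┤ ╶─┤ │ │ ╵ │
│ │   │↓│↑│↳ ↓│
│ └─╴ │ ╵ ├─╴ │
│     │↳ ↑│  B│
└─────┴───┴───┘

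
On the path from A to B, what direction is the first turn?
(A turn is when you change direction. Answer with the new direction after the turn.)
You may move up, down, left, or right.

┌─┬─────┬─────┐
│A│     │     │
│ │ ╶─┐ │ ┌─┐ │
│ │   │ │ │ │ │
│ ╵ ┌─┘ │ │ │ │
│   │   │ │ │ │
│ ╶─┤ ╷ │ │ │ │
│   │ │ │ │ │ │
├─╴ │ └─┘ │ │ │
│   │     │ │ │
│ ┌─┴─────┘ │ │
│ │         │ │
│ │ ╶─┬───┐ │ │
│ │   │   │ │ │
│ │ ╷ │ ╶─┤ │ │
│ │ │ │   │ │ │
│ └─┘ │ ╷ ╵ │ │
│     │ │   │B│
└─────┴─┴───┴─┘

Directions: down, down, right, up, up, right, right, down, down, left, down, down, right, right, up, up, up, up, right, right, down, down, down, down, down, down, down, down
First turn direction: right

Solution:

┌─┬─────┬─────┐
│A│↱ → ↓│↱ → ↓│
│ │ ╶─┐ │ ┌─┐ │
│↓│↑  │↓│↑│ │↓│
│ ╵ ┌─┘ │ │ │ │
│↳ ↑│↓ ↲│↑│ │↓│
│ ╶─┤ ╷ │ │ │ │
│   │↓│ │↑│ │↓│
├─╴ │ └─┘ │ │ │
│   │↳ → ↑│ │↓│
│ ┌─┴─────┘ │ │
│ │         │↓│
│ │ ╶─┬───┐ │ │
│ │   │   │ │↓│
│ │ ╷ │ ╶─┤ │ │
│ │ │ │   │ │↓│
│ └─┘ │ ╷ ╵ │ │
│     │ │   │B│
└─────┴─┴───┴─┘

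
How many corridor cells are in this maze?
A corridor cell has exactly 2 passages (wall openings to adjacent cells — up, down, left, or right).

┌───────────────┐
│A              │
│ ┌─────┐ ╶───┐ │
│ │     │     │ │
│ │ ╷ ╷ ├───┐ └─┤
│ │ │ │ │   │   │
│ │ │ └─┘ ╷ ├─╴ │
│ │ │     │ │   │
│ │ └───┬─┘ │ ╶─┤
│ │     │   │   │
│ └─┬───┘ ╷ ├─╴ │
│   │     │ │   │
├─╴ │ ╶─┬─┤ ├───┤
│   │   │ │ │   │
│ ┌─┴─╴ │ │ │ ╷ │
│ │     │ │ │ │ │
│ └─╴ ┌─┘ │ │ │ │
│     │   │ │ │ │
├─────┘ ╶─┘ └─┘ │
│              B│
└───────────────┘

Counting cells with exactly 2 passages:
Total corridor cells: 66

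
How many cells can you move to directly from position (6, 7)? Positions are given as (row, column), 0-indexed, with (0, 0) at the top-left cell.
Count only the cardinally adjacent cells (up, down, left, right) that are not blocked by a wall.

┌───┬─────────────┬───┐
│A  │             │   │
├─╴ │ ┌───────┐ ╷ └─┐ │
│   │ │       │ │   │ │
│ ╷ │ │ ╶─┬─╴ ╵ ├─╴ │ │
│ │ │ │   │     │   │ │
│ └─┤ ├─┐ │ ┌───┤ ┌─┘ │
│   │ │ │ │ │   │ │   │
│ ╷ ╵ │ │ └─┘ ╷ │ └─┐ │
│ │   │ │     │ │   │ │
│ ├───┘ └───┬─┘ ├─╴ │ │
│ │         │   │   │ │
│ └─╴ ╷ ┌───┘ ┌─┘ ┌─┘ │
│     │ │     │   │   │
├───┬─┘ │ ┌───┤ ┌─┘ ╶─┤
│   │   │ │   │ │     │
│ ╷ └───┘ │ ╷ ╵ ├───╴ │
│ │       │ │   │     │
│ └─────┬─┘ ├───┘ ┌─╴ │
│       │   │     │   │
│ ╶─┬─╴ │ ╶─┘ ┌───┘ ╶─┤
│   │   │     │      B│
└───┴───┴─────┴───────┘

Checking passable neighbors of (6, 7):
Neighbors: (7, 7), (6, 8)
Count: 2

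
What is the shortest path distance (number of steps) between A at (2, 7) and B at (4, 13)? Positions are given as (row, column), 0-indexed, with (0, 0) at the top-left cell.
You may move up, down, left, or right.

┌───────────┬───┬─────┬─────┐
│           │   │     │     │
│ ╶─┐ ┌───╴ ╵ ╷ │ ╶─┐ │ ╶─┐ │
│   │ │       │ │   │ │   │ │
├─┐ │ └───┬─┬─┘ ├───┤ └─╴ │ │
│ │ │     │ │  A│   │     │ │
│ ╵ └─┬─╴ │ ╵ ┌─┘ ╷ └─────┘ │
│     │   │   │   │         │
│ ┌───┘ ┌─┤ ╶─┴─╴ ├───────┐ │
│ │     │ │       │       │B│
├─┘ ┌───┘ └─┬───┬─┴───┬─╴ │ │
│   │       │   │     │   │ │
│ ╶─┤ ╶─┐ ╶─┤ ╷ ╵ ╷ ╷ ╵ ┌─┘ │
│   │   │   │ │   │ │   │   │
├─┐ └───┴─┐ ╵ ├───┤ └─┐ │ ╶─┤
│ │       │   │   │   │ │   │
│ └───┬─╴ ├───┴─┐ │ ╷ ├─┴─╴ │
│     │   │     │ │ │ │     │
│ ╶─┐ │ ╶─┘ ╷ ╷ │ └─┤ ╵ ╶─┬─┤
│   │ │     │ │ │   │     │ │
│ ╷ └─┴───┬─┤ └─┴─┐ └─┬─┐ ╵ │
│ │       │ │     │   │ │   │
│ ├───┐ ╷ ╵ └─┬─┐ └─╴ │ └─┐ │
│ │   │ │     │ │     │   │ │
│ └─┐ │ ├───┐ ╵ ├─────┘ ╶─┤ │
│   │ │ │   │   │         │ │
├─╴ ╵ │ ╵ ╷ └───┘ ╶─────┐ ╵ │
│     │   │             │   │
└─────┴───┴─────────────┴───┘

Finding path from (2, 7) to (4, 13):
Path: (2,7) → (2,6) → (3,6) → (3,5) → (4,5) → (4,6) → (4,7) → (4,8) → (3,8) → (2,8) → (2,9) → (3,9) → (3,10) → (3,11) → (3,12) → (3,13) → (4,13)
Distance: 16 steps

Solution:

┌───────────┬───┬─────┬─────┐
│           │   │     │     │
│ ╶─┐ ┌───╴ ╵ ╷ │ ╶─┐ │ ╶─┐ │
│   │ │       │ │   │ │   │ │
├─┐ │ └───┬─┬─┘ ├───┤ └─╴ │ │
│ │ │     │ │↓ A│↱ ↓│     │ │
│ ╵ └─┬─╴ │ ╵ ┌─┘ ╷ └─────┘ │
│     │   │↓ ↲│  ↑│↳ → → → ↓│
│ ┌───┘ ┌─┤ ╶─┴─╴ ├───────┐ │
│ │     │ │↳ → → ↑│       │B│
├─┘ ┌───┘ └─┬───┬─┴───┬─╴ │ │
│   │       │   │     │   │ │
│ ╶─┤ ╶─┐ ╶─┤ ╷ ╵ ╷ ╷ ╵ ┌─┘ │
│   │   │   │ │   │ │   │   │
├─┐ └───┴─┐ ╵ ├───┤ └─┐ │ ╶─┤
│ │       │   │   │   │ │   │
│ └───┬─╴ ├───┴─┐ │ ╷ ├─┴─╴ │
│     │   │     │ │ │ │     │
│ ╶─┐ │ ╶─┘ ╷ ╷ │ └─┤ ╵ ╶─┬─┤
│   │ │     │ │ │   │     │ │
│ ╷ └─┴───┬─┤ └─┴─┐ └─┬─┐ ╵ │
│ │       │ │     │   │ │   │
│ ├───┐ ╷ ╵ └─┬─┐ └─╴ │ └─┐ │
│ │   │ │     │ │     │   │ │
│ └─┐ │ ├───┐ ╵ ├─────┘ ╶─┤ │
│   │ │ │   │   │         │ │
├─╴ ╵ │ ╵ ╷ └───┘ ╶─────┐ ╵ │
│     │   │             │   │
└─────┴───┴─────────────┴───┘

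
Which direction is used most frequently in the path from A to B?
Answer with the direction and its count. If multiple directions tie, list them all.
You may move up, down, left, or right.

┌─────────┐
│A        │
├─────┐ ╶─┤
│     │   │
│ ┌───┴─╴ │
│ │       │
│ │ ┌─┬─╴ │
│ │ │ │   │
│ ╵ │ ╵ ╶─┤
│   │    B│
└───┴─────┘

Directions: right, right, right, down, right, down, down, left, down, right
Counts: {'right': 5, 'down': 4, 'left': 1}
Most common: right (5 times)

Solution:

┌─────────┐
│A → → ↓  │
├─────┐ ╶─┤
│     │↳ ↓│
│ ┌───┴─╴ │
│ │      ↓│
│ │ ┌─┬─╴ │
│ │ │ │↓ ↲│
│ ╵ │ ╵ ╶─┤
│   │  ↳ B│
└───┴─────┘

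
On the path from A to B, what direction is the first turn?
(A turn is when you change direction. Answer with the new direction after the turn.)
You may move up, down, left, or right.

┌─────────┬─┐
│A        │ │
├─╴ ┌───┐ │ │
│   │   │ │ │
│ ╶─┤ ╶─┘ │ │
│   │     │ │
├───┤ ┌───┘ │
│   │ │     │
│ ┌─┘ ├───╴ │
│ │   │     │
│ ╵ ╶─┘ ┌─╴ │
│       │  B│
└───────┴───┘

Directions: right, right, right, right, down, down, left, left, down, down, left, down, right, right, up, right, right, down
First turn direction: down

Solution:

┌─────────┬─┐
│A → → → ↓│ │
├─╴ ┌───┐ │ │
│   │   │↓│ │
│ ╶─┤ ╶─┘ │ │
│   │↓ ← ↲│ │
├───┤ ┌───┘ │
│   │↓│     │
│ ┌─┘ ├───╴ │
│ │↓ ↲│↱ → ↓│
│ ╵ ╶─┘ ┌─╴ │
│  ↳ → ↑│  B│
└───────┴───┘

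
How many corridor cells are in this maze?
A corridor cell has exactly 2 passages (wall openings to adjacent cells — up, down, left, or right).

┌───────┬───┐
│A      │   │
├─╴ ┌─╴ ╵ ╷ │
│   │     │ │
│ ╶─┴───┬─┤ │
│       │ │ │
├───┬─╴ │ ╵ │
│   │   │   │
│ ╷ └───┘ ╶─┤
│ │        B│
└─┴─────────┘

Counting cells with exactly 2 passages:
Total corridor cells: 20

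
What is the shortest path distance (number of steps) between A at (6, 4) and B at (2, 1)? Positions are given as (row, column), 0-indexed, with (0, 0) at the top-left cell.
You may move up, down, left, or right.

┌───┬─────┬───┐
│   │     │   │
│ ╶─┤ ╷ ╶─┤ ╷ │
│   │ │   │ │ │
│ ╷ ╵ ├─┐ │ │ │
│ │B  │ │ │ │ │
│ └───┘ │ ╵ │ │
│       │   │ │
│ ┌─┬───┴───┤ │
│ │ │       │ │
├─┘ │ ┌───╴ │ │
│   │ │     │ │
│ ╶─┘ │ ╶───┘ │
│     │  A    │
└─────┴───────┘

Finding path from (6, 4) to (2, 1):
Path: (6,4) → (6,5) → (6,6) → (5,6) → (4,6) → (3,6) → (2,6) → (1,6) → (0,6) → (0,5) → (1,5) → (2,5) → (3,5) → (3,4) → (2,4) → (1,4) → (1,3) → (0,3) → (0,2) → (1,2) → (2,2) → (2,1)
Distance: 21 steps

Solution:

┌───┬─────┬───┐
│   │↓ ↰  │↓ ↰│
│ ╶─┤ ╷ ╶─┤ ╷ │
│   │↓│↑ ↰│↓│↑│
│ ╷ ╵ ├─┐ │ │ │
│ │B ↲│ │↑│↓│↑│
│ └───┘ │ ╵ │ │
│       │↑ ↲│↑│
│ ┌─┬───┴───┤ │
│ │ │       │↑│
├─┘ │ ┌───╴ │ │
│   │ │     │↑│
│ ╶─┘ │ ╶───┘ │
│     │  A → ↑│
└─────┴───────┘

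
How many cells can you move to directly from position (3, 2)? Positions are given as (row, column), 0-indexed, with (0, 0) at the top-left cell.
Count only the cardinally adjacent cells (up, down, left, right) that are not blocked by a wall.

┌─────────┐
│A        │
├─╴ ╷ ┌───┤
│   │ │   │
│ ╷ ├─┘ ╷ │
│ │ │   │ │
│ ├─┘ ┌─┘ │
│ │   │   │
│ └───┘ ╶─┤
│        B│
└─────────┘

Checking passable neighbors of (3, 2):
Neighbors: (2, 2), (3, 1)
Count: 2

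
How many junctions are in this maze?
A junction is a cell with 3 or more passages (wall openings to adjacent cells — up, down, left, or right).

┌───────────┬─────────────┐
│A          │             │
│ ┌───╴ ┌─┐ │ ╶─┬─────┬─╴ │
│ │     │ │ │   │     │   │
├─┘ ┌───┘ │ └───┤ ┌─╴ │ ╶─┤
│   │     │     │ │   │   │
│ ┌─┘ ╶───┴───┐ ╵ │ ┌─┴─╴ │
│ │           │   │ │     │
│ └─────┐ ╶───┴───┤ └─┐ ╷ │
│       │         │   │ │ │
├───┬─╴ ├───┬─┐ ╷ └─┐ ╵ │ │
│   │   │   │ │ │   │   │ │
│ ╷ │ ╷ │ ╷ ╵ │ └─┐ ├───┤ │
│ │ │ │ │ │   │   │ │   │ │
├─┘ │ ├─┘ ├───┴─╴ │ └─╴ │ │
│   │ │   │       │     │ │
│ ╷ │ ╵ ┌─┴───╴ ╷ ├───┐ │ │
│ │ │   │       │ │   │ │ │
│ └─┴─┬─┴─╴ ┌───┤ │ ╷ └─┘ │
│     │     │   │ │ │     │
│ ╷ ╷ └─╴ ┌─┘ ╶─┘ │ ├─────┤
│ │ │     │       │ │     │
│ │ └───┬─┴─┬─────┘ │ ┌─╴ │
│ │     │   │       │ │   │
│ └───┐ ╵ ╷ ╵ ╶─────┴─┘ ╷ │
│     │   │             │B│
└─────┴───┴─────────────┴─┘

Checking each cell for number of passages:

Junctions found (3+ passages):
  (0, 3): 3 passages
  (3, 2): 3 passages
  (3, 4): 3 passages
  (3, 11): 3 passages
  (3, 12): 3 passages
  (4, 7): 3 passages
  (5, 3): 3 passages
  (7, 1): 3 passages
  (7, 7): 3 passages
  (7, 8): 3 passages
  (7, 11): 3 passages
  (8, 5): 3 passages
  (9, 0): 3 passages
  (9, 1): 3 passages
  (9, 4): 3 passages
  (10, 6): 3 passages
  (11, 12): 3 passages
  (12, 6): 3 passages
Total junctions: 18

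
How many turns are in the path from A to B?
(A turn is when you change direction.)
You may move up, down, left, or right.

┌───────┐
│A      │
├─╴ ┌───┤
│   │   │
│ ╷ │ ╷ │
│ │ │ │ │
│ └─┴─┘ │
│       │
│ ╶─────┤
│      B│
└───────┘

Directions: right, down, left, down, down, down, right, right, right
Number of turns: 4

Solution:

┌───────┐
│A ↓    │
├─╴ ┌───┤
│↓ ↲│   │
│ ╷ │ ╷ │
│↓│ │ │ │
│ └─┴─┘ │
│↓      │
│ ╶─────┤
│↳ → → B│
└───────┘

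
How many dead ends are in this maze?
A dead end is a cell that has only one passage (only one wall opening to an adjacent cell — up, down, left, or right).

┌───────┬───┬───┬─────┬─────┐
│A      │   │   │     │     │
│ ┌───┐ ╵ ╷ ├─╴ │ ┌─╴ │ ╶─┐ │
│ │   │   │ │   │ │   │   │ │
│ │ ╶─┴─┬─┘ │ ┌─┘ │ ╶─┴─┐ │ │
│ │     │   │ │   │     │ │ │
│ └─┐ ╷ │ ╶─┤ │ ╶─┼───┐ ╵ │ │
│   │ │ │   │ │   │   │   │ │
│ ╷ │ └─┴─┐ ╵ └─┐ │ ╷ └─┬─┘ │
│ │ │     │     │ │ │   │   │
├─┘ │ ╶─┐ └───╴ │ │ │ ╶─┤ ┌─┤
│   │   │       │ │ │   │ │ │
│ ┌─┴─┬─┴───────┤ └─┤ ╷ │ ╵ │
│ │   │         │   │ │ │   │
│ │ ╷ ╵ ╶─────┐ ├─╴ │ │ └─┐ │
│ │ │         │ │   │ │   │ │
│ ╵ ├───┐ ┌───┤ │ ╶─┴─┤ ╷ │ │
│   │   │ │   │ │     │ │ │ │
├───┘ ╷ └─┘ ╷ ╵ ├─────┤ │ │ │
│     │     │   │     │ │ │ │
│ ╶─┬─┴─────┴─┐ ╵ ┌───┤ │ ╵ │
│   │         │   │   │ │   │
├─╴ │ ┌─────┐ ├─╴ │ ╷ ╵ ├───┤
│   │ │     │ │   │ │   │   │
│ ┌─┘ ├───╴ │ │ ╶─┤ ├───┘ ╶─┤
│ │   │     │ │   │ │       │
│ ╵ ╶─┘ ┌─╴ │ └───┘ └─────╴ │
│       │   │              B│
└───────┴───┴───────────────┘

Checking each cell for number of passages:

Dead ends found at positions:
  (0, 6)
  (1, 2)
  (3, 3)
  (4, 0)
  (4, 11)
  (5, 3)
  (5, 9)
  (5, 13)
  (7, 6)
  (7, 10)
  (8, 4)
  (8, 10)
  (9, 10)
  (11, 3)
  (11, 13)
  (12, 8)
  (12, 10)
  (13, 4)
Total dead ends: 18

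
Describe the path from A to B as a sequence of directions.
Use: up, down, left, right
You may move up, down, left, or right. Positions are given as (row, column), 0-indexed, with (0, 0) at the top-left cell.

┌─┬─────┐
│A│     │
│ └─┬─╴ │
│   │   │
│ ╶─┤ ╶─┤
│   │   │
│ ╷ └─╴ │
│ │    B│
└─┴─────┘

Finding the path and converting it to directions:
Path through cells: (0,0) → (1,0) → (2,0) → (2,1) → (3,1) → (3,2) → (3,3)
Directions: down, down, right, down, right, right

Solution:

┌─┬─────┐
│A│     │
│ └─┬─╴ │
│↓  │   │
│ ╶─┤ ╶─┤
│↳ ↓│   │
│ ╷ └─╴ │
│ │↳ → B│
└─┴─────┘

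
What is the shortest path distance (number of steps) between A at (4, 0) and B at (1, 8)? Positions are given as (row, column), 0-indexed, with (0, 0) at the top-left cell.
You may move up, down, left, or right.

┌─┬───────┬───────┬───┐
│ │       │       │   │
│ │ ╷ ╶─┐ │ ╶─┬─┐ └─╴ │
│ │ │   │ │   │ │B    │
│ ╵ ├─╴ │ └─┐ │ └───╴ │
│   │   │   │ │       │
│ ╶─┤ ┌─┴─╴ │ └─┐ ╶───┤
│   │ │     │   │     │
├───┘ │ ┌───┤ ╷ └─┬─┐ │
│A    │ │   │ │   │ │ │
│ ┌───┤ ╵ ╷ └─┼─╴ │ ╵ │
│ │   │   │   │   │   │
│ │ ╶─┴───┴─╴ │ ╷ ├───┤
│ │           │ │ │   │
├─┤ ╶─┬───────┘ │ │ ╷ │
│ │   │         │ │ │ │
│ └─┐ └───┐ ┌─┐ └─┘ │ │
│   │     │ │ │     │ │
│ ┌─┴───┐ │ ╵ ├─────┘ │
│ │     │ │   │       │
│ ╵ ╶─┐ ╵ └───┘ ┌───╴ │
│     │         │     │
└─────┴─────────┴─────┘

Finding path from (4, 0) to (1, 8):
Path: (4,0) → (4,1) → (4,2) → (3,2) → (2,2) → (2,3) → (1,3) → (1,2) → (0,2) → (0,3) → (0,4) → (1,4) → (2,4) → (2,5) → (3,5) → (3,4) → (3,3) → (4,3) → (5,3) → (5,4) → (4,4) → (4,5) → (5,5) → (5,6) → (6,6) → (6,5) → (6,4) → (6,3) → (6,2) → (6,1) → (7,1) → (7,2) → (8,2) → (8,3) → (8,4) → (9,4) → (10,4) → (10,5) → (10,6) → (10,7) → (9,7) → (9,8) → (9,9) → (9,10) → (8,10) → (7,10) → (6,10) → (6,9) → (7,9) → (8,9) → (8,8) → (8,7) → (7,7) → (6,7) → (5,7) → (5,8) → (4,8) → (4,7) → (3,7) → (3,6) → (2,6) → (1,6) → (1,5) → (0,5) → (0,6) → (0,7) → (0,8) → (1,8)
Distance: 67 steps

Solution:

┌─┬───────┬───────┬───┐
│ │  ↱ → ↓│↱ → → ↓│   │
│ │ ╷ ╶─┐ │ ╶─┬─┐ └─╴ │
│ │ │↑ ↰│↓│↑ ↰│ │B    │
│ ╵ ├─╴ │ └─┐ │ └───╴ │
│   │↱ ↑│↳ ↓│↑│       │
│ ╶─┤ ┌─┴─╴ │ └─┐ ╶───┤
│   │↑│↓ ← ↲│↑ ↰│     │
├───┘ │ ┌───┤ ╷ └─┬─┐ │
│A → ↑│↓│↱ ↓│ │↑ ↰│ │ │
│ ┌───┤ ╵ ╷ └─┼─╴ │ ╵ │
│ │   │↳ ↑│↳ ↓│↱ ↑│   │
│ │ ╶─┴───┴─╴ │ ╷ ├───┤
│ │↓ ← ← ← ← ↲│↑│ │↓ ↰│
├─┤ ╶─┬───────┘ │ │ ╷ │
│ │↳ ↓│        ↑│ │↓│↑│
│ └─┐ └───┐ ┌─┐ └─┘ │ │
│   │↳ → ↓│ │ │↑ ← ↲│↑│
│ ┌─┴───┐ │ ╵ ├─────┘ │
│ │     │↓│   │↱ → → ↑│
│ ╵ ╶─┐ ╵ └───┘ ┌───╴ │
│     │  ↳ → → ↑│     │
└─────┴─────────┴─────┘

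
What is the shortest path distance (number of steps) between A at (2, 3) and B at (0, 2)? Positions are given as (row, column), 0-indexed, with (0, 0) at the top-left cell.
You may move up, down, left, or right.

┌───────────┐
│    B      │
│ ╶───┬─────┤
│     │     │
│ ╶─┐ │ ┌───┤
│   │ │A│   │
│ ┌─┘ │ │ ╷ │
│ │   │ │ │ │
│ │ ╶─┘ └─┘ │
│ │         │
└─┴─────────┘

Finding path from (2, 3) to (0, 2):
Path: (2,3) → (3,3) → (4,3) → (4,2) → (4,1) → (3,1) → (3,2) → (2,2) → (1,2) → (1,1) → (1,0) → (0,0) → (0,1) → (0,2)
Distance: 13 steps

Solution:

┌───────────┐
│↱ → B      │
│ ╶───┬─────┤
│↑ ← ↰│     │
│ ╶─┐ │ ┌───┤
│   │↑│A│   │
│ ┌─┘ │ │ ╷ │
│ │↱ ↑│↓│ │ │
│ │ ╶─┘ └─┘ │
│ │↑ ← ↲    │
└─┴─────────┘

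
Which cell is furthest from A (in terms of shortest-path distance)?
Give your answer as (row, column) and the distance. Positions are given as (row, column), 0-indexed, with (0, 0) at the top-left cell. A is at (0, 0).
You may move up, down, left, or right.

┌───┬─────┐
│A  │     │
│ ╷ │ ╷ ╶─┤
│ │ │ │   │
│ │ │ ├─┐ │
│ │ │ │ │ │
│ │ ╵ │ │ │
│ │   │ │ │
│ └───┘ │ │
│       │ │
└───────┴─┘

Computing BFS distances from A to all cells:
Furthest cell: (4, 4)
Distance: 14 steps

Path from A to the furthest cell:

┌───┬─────┐
│A ↓│↱ ↓  │
│ ╷ │ ╷ ╶─┤
│ │↓│↑│↳ ↓│
│ │ │ ├─┐ │
│ │↓│↑│ │↓│
│ │ ╵ │ │ │
│ │↳ ↑│ │↓│
│ └───┘ │ │
│       │B│
└───────┴─┘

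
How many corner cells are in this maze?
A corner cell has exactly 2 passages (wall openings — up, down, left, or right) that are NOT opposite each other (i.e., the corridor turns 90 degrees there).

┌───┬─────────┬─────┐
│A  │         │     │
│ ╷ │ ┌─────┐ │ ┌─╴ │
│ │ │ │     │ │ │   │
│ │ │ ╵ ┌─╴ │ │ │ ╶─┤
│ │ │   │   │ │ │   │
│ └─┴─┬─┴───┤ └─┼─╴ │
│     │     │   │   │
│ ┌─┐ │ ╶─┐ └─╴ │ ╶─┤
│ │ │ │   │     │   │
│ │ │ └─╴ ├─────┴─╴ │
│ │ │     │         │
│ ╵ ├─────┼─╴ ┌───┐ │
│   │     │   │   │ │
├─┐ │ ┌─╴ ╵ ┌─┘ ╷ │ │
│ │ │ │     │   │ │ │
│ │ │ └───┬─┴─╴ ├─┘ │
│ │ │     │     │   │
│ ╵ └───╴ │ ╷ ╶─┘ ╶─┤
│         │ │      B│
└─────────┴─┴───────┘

Counting corner cells (2 non-opposite passages):
Total corners: 47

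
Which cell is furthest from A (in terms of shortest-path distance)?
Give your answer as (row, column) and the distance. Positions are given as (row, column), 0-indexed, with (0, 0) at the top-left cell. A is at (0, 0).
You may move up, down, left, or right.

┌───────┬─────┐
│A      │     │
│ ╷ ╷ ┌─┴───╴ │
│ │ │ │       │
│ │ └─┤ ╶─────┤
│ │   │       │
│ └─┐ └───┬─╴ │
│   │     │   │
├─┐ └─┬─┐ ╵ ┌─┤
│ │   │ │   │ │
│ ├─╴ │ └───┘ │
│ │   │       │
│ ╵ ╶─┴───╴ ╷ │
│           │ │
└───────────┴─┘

Computing BFS distances from A to all cells:
Furthest cell: (0, 4)
Distance: 22 steps

Path from A to the furthest cell:

┌───────┬─────┐
│A ↓    │B ← ↰│
│ ╷ ╷ ┌─┴───╴ │
│ │↓│ │↱ → → ↑│
│ │ └─┤ ╶─────┤
│ │↳ ↓│↑ ← ← ↰│
│ └─┐ └───┬─╴ │
│   │↳ → ↓│↱ ↑│
├─┐ └─┬─┐ ╵ ┌─┤
│ │   │ │↳ ↑│ │
│ ├─╴ │ └───┘ │
│ │   │       │
│ ╵ ╶─┴───╴ ╷ │
│           │ │
└───────────┴─┘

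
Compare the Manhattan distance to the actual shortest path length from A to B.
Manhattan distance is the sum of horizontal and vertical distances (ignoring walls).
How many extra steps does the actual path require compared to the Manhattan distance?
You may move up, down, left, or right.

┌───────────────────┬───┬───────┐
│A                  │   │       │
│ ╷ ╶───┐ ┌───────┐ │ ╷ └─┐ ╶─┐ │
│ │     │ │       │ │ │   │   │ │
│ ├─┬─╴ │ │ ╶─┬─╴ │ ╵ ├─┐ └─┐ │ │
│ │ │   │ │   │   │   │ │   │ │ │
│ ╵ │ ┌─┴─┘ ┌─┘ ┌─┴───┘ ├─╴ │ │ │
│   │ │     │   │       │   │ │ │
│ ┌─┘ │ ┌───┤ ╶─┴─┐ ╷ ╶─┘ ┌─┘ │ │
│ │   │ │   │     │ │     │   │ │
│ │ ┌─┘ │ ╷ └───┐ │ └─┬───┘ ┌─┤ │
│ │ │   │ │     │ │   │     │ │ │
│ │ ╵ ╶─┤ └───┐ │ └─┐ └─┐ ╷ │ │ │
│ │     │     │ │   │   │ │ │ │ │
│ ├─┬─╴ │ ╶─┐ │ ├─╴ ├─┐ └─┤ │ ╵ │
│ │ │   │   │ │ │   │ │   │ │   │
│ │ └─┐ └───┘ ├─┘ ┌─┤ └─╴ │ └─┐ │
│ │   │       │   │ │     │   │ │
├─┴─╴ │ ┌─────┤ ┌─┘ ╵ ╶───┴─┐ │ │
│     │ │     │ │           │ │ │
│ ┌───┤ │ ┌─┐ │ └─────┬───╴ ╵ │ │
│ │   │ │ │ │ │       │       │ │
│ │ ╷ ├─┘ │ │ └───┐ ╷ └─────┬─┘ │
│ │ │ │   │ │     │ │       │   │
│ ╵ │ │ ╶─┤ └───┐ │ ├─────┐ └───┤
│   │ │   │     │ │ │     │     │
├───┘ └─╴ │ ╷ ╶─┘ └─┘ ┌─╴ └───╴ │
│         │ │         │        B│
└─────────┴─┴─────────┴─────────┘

Manhattan distance: |13 - 0| + |15 - 0| = 28
Actual path length: 50
Extra steps: 50 - 28 = 22

Solution:

┌───────────────────┬───┬───────┐
│A ↓                │   │       │
│ ╷ ╶───┐ ┌───────┐ │ ╷ └─┐ ╶─┐ │
│ │↳ → ↓│ │↱ → → ↓│ │ │   │   │ │
│ ├─┬─╴ │ │ ╶─┬─╴ │ ╵ ├─┐ └─┐ │ │
│ │ │↓ ↲│ │↑  │↓ ↲│   │ │   │ │ │
│ ╵ │ ┌─┴─┘ ┌─┘ ┌─┴───┘ ├─╴ │ │ │
│   │↓│↱ → ↑│↓ ↲│       │   │ │ │
│ ┌─┘ │ ┌───┤ ╶─┴─┐ ╷ ╶─┘ ┌─┘ │ │
│ │↓ ↲│↑│   │↳ → ↓│ │     │   │ │
│ │ ┌─┘ │ ╷ └───┐ │ └─┬───┘ ┌─┤ │
│ │↓│↱ ↑│ │     │↓│   │     │ │ │
│ │ ╵ ╶─┤ └───┐ │ └─┐ └─┐ ╷ │ │ │
│ │↳ ↑  │     │ │↳ ↓│   │ │ │ │ │
│ ├─┬─╴ │ ╶─┐ │ ├─╴ ├─┐ └─┤ │ ╵ │
│ │ │   │   │ │ │↓ ↲│ │   │ │   │
│ │ └─┐ └───┘ ├─┘ ┌─┤ └─╴ │ └─┐ │
│ │   │       │↓ ↲│ │     │   │ │
├─┴─╴ │ ┌─────┤ ┌─┘ ╵ ╶───┴─┐ │ │
│     │ │     │↓│           │ │ │
│ ┌───┤ │ ┌─┐ │ └─────┬───╴ ╵ │ │
│ │   │ │ │ │ │↳ → → ↓│       │ │
│ │ ╷ ├─┘ │ │ └───┐ ╷ └─────┬─┘ │
│ │ │ │   │ │     │ │↳ → → ↓│   │
│ ╵ │ │ ╶─┤ └───┐ │ ├─────┐ └───┤
│   │ │   │     │ │ │     │↳ → ↓│
├───┘ └─╴ │ ╷ ╶─┘ └─┘ ┌─╴ └───╴ │
│         │ │         │        B│
└─────────┴─┴─────────┴─────────┘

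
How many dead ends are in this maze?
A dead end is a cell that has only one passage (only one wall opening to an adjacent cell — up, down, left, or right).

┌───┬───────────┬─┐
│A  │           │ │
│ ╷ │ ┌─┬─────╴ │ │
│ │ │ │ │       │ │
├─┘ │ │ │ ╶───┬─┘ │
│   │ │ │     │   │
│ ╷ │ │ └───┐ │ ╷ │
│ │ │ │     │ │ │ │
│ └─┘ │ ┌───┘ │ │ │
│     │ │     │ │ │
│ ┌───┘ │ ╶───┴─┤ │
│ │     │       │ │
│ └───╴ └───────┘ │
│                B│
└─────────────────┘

Checking each cell for number of passages:

Dead ends found at positions:
  (0, 8)
  (1, 0)
  (1, 3)
  (3, 1)
  (3, 5)
  (4, 7)
  (5, 1)
  (5, 7)
Total dead ends: 8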